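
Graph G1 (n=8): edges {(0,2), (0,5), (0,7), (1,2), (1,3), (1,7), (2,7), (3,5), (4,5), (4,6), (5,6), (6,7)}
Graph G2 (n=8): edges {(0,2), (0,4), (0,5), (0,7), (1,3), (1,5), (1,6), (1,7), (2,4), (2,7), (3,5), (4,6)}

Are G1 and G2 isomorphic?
Yes, isomorphic

The graphs are isomorphic.
One valid mapping φ: V(G1) → V(G2): 0→7, 1→4, 2→2, 3→6, 4→3, 5→1, 6→5, 7→0

Verify φ preserves adjacency — for each edge of G1, its image is an edge of G2:
  (0,2) → (φ(0),φ(2)) = (2,7) ∈ E(G2) ✓
  (0,5) → (φ(0),φ(5)) = (1,7) ∈ E(G2) ✓
  (0,7) → (φ(0),φ(7)) = (0,7) ∈ E(G2) ✓
  (1,2) → (φ(1),φ(2)) = (2,4) ∈ E(G2) ✓
  (1,3) → (φ(1),φ(3)) = (4,6) ∈ E(G2) ✓
  (1,7) → (φ(1),φ(7)) = (0,4) ∈ E(G2) ✓
  (2,7) → (φ(2),φ(7)) = (0,2) ∈ E(G2) ✓
  (3,5) → (φ(3),φ(5)) = (1,6) ∈ E(G2) ✓
  (4,5) → (φ(4),φ(5)) = (1,3) ∈ E(G2) ✓
  (4,6) → (φ(4),φ(6)) = (3,5) ∈ E(G2) ✓
  (5,6) → (φ(5),φ(6)) = (1,5) ∈ E(G2) ✓
  (6,7) → (φ(6),φ(7)) = (0,5) ∈ E(G2) ✓
All 12 edges of G1 map to edges of G2, and |E(G1)| = |E(G2)| = 12, so φ is a bijection on edges as well as vertices. Hence G1 ≅ G2.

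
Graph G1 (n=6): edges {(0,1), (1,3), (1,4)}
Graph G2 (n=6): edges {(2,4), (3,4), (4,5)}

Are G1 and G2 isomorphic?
Yes, isomorphic

The graphs are isomorphic.
One valid mapping φ: V(G1) → V(G2): 0→5, 1→4, 2→1, 3→3, 4→2, 5→0

Verify φ preserves adjacency — for each edge of G1, its image is an edge of G2:
  (0,1) → (φ(0),φ(1)) = (4,5) ∈ E(G2) ✓
  (1,3) → (φ(1),φ(3)) = (3,4) ∈ E(G2) ✓
  (1,4) → (φ(1),φ(4)) = (2,4) ∈ E(G2) ✓
All 3 edges of G1 map to edges of G2, and |E(G1)| = |E(G2)| = 3, so φ is a bijection on edges as well as vertices. Hence G1 ≅ G2.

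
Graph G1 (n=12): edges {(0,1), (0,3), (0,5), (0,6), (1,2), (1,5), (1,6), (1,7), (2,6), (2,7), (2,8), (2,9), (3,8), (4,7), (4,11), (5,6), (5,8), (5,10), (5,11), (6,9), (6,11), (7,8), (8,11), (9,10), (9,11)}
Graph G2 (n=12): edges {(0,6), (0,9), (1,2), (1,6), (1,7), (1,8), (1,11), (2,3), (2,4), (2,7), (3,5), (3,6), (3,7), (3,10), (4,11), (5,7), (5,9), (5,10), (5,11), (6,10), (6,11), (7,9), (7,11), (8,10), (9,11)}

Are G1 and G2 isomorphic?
Yes, isomorphic

The graphs are isomorphic.
One valid mapping φ: V(G1) → V(G2): 0→9, 1→5, 2→3, 3→0, 4→8, 5→11, 6→7, 7→10, 8→6, 9→2, 10→4, 11→1

Verify φ preserves adjacency — for each edge of G1, its image is an edge of G2:
  (0,1) → (φ(0),φ(1)) = (5,9) ∈ E(G2) ✓
  (0,3) → (φ(0),φ(3)) = (0,9) ∈ E(G2) ✓
  (0,5) → (φ(0),φ(5)) = (9,11) ∈ E(G2) ✓
  (0,6) → (φ(0),φ(6)) = (7,9) ∈ E(G2) ✓
  (1,2) → (φ(1),φ(2)) = (3,5) ∈ E(G2) ✓
  (1,5) → (φ(1),φ(5)) = (5,11) ∈ E(G2) ✓
  (1,6) → (φ(1),φ(6)) = (5,7) ∈ E(G2) ✓
  (1,7) → (φ(1),φ(7)) = (5,10) ∈ E(G2) ✓
  (2,6) → (φ(2),φ(6)) = (3,7) ∈ E(G2) ✓
  (2,7) → (φ(2),φ(7)) = (3,10) ∈ E(G2) ✓
  (2,8) → (φ(2),φ(8)) = (3,6) ∈ E(G2) ✓
  (2,9) → (φ(2),φ(9)) = (2,3) ∈ E(G2) ✓
  (3,8) → (φ(3),φ(8)) = (0,6) ∈ E(G2) ✓
  (4,7) → (φ(4),φ(7)) = (8,10) ∈ E(G2) ✓
  (4,11) → (φ(4),φ(11)) = (1,8) ∈ E(G2) ✓
  (5,6) → (φ(5),φ(6)) = (7,11) ∈ E(G2) ✓
  (5,8) → (φ(5),φ(8)) = (6,11) ∈ E(G2) ✓
  (5,10) → (φ(5),φ(10)) = (4,11) ∈ E(G2) ✓
  (5,11) → (φ(5),φ(11)) = (1,11) ∈ E(G2) ✓
  (6,9) → (φ(6),φ(9)) = (2,7) ∈ E(G2) ✓
  (6,11) → (φ(6),φ(11)) = (1,7) ∈ E(G2) ✓
  (7,8) → (φ(7),φ(8)) = (6,10) ∈ E(G2) ✓
  (8,11) → (φ(8),φ(11)) = (1,6) ∈ E(G2) ✓
  (9,10) → (φ(9),φ(10)) = (2,4) ∈ E(G2) ✓
  (9,11) → (φ(9),φ(11)) = (1,2) ∈ E(G2) ✓
All 25 edges of G1 map to edges of G2, and |E(G1)| = |E(G2)| = 25, so φ is a bijection on edges as well as vertices. Hence G1 ≅ G2.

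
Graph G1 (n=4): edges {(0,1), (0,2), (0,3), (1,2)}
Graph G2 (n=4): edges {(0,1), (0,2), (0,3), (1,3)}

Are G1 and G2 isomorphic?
Yes, isomorphic

The graphs are isomorphic.
One valid mapping φ: V(G1) → V(G2): 0→0, 1→3, 2→1, 3→2

Verify φ preserves adjacency — for each edge of G1, its image is an edge of G2:
  (0,1) → (φ(0),φ(1)) = (0,3) ∈ E(G2) ✓
  (0,2) → (φ(0),φ(2)) = (0,1) ∈ E(G2) ✓
  (0,3) → (φ(0),φ(3)) = (0,2) ∈ E(G2) ✓
  (1,2) → (φ(1),φ(2)) = (1,3) ∈ E(G2) ✓
All 4 edges of G1 map to edges of G2, and |E(G1)| = |E(G2)| = 4, so φ is a bijection on edges as well as vertices. Hence G1 ≅ G2.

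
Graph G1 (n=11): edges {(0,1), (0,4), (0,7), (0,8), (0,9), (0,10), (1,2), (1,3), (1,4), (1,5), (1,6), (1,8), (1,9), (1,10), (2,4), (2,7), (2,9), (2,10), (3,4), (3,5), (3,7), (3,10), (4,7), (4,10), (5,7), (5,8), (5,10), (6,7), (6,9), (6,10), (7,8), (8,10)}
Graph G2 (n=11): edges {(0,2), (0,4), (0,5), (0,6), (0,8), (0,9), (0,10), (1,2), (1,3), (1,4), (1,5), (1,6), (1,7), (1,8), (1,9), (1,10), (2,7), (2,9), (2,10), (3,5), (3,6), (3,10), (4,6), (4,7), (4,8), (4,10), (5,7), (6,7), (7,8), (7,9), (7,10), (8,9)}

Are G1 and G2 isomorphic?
Yes, isomorphic

The graphs are isomorphic.
One valid mapping φ: V(G1) → V(G2): 0→10, 1→1, 2→6, 3→8, 4→4, 5→9, 6→5, 7→0, 8→2, 9→3, 10→7

Verify φ preserves adjacency — for each edge of G1, its image is an edge of G2:
  (0,1) → (φ(0),φ(1)) = (1,10) ∈ E(G2) ✓
  (0,4) → (φ(0),φ(4)) = (4,10) ∈ E(G2) ✓
  (0,7) → (φ(0),φ(7)) = (0,10) ∈ E(G2) ✓
  (0,8) → (φ(0),φ(8)) = (2,10) ∈ E(G2) ✓
  (0,9) → (φ(0),φ(9)) = (3,10) ∈ E(G2) ✓
  (0,10) → (φ(0),φ(10)) = (7,10) ∈ E(G2) ✓
  (1,2) → (φ(1),φ(2)) = (1,6) ∈ E(G2) ✓
  (1,3) → (φ(1),φ(3)) = (1,8) ∈ E(G2) ✓
  (1,4) → (φ(1),φ(4)) = (1,4) ∈ E(G2) ✓
  (1,5) → (φ(1),φ(5)) = (1,9) ∈ E(G2) ✓
  (1,6) → (φ(1),φ(6)) = (1,5) ∈ E(G2) ✓
  (1,8) → (φ(1),φ(8)) = (1,2) ∈ E(G2) ✓
  (1,9) → (φ(1),φ(9)) = (1,3) ∈ E(G2) ✓
  (1,10) → (φ(1),φ(10)) = (1,7) ∈ E(G2) ✓
  (2,4) → (φ(2),φ(4)) = (4,6) ∈ E(G2) ✓
  (2,7) → (φ(2),φ(7)) = (0,6) ∈ E(G2) ✓
  (2,9) → (φ(2),φ(9)) = (3,6) ∈ E(G2) ✓
  (2,10) → (φ(2),φ(10)) = (6,7) ∈ E(G2) ✓
  (3,4) → (φ(3),φ(4)) = (4,8) ∈ E(G2) ✓
  (3,5) → (φ(3),φ(5)) = (8,9) ∈ E(G2) ✓
  (3,7) → (φ(3),φ(7)) = (0,8) ∈ E(G2) ✓
  (3,10) → (φ(3),φ(10)) = (7,8) ∈ E(G2) ✓
  (4,7) → (φ(4),φ(7)) = (0,4) ∈ E(G2) ✓
  (4,10) → (φ(4),φ(10)) = (4,7) ∈ E(G2) ✓
  (5,7) → (φ(5),φ(7)) = (0,9) ∈ E(G2) ✓
  (5,8) → (φ(5),φ(8)) = (2,9) ∈ E(G2) ✓
  (5,10) → (φ(5),φ(10)) = (7,9) ∈ E(G2) ✓
  (6,7) → (φ(6),φ(7)) = (0,5) ∈ E(G2) ✓
  (6,9) → (φ(6),φ(9)) = (3,5) ∈ E(G2) ✓
  (6,10) → (φ(6),φ(10)) = (5,7) ∈ E(G2) ✓
  (7,8) → (φ(7),φ(8)) = (0,2) ∈ E(G2) ✓
  (8,10) → (φ(8),φ(10)) = (2,7) ∈ E(G2) ✓
All 32 edges of G1 map to edges of G2, and |E(G1)| = |E(G2)| = 32, so φ is a bijection on edges as well as vertices. Hence G1 ≅ G2.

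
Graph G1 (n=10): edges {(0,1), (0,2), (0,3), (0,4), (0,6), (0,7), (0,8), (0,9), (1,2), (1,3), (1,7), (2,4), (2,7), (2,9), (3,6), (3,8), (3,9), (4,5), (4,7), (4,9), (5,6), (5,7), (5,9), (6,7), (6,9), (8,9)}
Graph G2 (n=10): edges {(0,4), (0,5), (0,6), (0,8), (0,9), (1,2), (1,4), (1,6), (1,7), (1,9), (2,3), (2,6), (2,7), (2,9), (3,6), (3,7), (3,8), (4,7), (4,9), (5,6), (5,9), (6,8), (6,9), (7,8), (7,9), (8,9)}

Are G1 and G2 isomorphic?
Yes, isomorphic

The graphs are isomorphic.
One valid mapping φ: V(G1) → V(G2): 0→9, 1→4, 2→1, 3→0, 4→2, 5→3, 6→8, 7→7, 8→5, 9→6

Verify φ preserves adjacency — for each edge of G1, its image is an edge of G2:
  (0,1) → (φ(0),φ(1)) = (4,9) ∈ E(G2) ✓
  (0,2) → (φ(0),φ(2)) = (1,9) ∈ E(G2) ✓
  (0,3) → (φ(0),φ(3)) = (0,9) ∈ E(G2) ✓
  (0,4) → (φ(0),φ(4)) = (2,9) ∈ E(G2) ✓
  (0,6) → (φ(0),φ(6)) = (8,9) ∈ E(G2) ✓
  (0,7) → (φ(0),φ(7)) = (7,9) ∈ E(G2) ✓
  (0,8) → (φ(0),φ(8)) = (5,9) ∈ E(G2) ✓
  (0,9) → (φ(0),φ(9)) = (6,9) ∈ E(G2) ✓
  (1,2) → (φ(1),φ(2)) = (1,4) ∈ E(G2) ✓
  (1,3) → (φ(1),φ(3)) = (0,4) ∈ E(G2) ✓
  (1,7) → (φ(1),φ(7)) = (4,7) ∈ E(G2) ✓
  (2,4) → (φ(2),φ(4)) = (1,2) ∈ E(G2) ✓
  (2,7) → (φ(2),φ(7)) = (1,7) ∈ E(G2) ✓
  (2,9) → (φ(2),φ(9)) = (1,6) ∈ E(G2) ✓
  (3,6) → (φ(3),φ(6)) = (0,8) ∈ E(G2) ✓
  (3,8) → (φ(3),φ(8)) = (0,5) ∈ E(G2) ✓
  (3,9) → (φ(3),φ(9)) = (0,6) ∈ E(G2) ✓
  (4,5) → (φ(4),φ(5)) = (2,3) ∈ E(G2) ✓
  (4,7) → (φ(4),φ(7)) = (2,7) ∈ E(G2) ✓
  (4,9) → (φ(4),φ(9)) = (2,6) ∈ E(G2) ✓
  (5,6) → (φ(5),φ(6)) = (3,8) ∈ E(G2) ✓
  (5,7) → (φ(5),φ(7)) = (3,7) ∈ E(G2) ✓
  (5,9) → (φ(5),φ(9)) = (3,6) ∈ E(G2) ✓
  (6,7) → (φ(6),φ(7)) = (7,8) ∈ E(G2) ✓
  (6,9) → (φ(6),φ(9)) = (6,8) ∈ E(G2) ✓
  (8,9) → (φ(8),φ(9)) = (5,6) ∈ E(G2) ✓
All 26 edges of G1 map to edges of G2, and |E(G1)| = |E(G2)| = 26, so φ is a bijection on edges as well as vertices. Hence G1 ≅ G2.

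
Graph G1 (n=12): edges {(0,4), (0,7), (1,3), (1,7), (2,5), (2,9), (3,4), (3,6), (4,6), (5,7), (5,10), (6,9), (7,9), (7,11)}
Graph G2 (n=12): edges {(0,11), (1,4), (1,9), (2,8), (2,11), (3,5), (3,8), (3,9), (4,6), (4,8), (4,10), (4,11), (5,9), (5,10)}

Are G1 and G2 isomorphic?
Yes, isomorphic

The graphs are isomorphic.
One valid mapping φ: V(G1) → V(G2): 0→10, 1→1, 2→2, 3→9, 4→5, 5→11, 6→3, 7→4, 8→7, 9→8, 10→0, 11→6

Verify φ preserves adjacency — for each edge of G1, its image is an edge of G2:
  (0,4) → (φ(0),φ(4)) = (5,10) ∈ E(G2) ✓
  (0,7) → (φ(0),φ(7)) = (4,10) ∈ E(G2) ✓
  (1,3) → (φ(1),φ(3)) = (1,9) ∈ E(G2) ✓
  (1,7) → (φ(1),φ(7)) = (1,4) ∈ E(G2) ✓
  (2,5) → (φ(2),φ(5)) = (2,11) ∈ E(G2) ✓
  (2,9) → (φ(2),φ(9)) = (2,8) ∈ E(G2) ✓
  (3,4) → (φ(3),φ(4)) = (5,9) ∈ E(G2) ✓
  (3,6) → (φ(3),φ(6)) = (3,9) ∈ E(G2) ✓
  (4,6) → (φ(4),φ(6)) = (3,5) ∈ E(G2) ✓
  (5,7) → (φ(5),φ(7)) = (4,11) ∈ E(G2) ✓
  (5,10) → (φ(5),φ(10)) = (0,11) ∈ E(G2) ✓
  (6,9) → (φ(6),φ(9)) = (3,8) ∈ E(G2) ✓
  (7,9) → (φ(7),φ(9)) = (4,8) ∈ E(G2) ✓
  (7,11) → (φ(7),φ(11)) = (4,6) ∈ E(G2) ✓
All 14 edges of G1 map to edges of G2, and |E(G1)| = |E(G2)| = 14, so φ is a bijection on edges as well as vertices. Hence G1 ≅ G2.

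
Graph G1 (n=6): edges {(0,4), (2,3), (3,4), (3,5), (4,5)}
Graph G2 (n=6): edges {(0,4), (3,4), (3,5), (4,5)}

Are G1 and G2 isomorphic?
No, not isomorphic

The graphs are NOT isomorphic.

Counting edges: G1 has 5 edge(s); G2 has 4 edge(s).
Edge count is an isomorphism invariant (a bijection on vertices induces a bijection on edges), so differing edge counts rule out isomorphism.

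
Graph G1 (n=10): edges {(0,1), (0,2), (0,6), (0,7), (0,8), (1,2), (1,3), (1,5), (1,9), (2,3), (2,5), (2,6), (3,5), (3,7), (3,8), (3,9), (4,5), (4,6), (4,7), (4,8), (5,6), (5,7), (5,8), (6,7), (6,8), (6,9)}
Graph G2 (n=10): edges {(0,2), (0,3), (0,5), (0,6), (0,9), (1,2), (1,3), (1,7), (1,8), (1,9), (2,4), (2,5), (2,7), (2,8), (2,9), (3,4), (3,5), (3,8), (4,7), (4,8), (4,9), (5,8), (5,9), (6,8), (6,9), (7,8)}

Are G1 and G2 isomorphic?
Yes, isomorphic

The graphs are isomorphic.
One valid mapping φ: V(G1) → V(G2): 0→3, 1→0, 2→5, 3→9, 4→7, 5→2, 6→8, 7→4, 8→1, 9→6

Verify φ preserves adjacency — for each edge of G1, its image is an edge of G2:
  (0,1) → (φ(0),φ(1)) = (0,3) ∈ E(G2) ✓
  (0,2) → (φ(0),φ(2)) = (3,5) ∈ E(G2) ✓
  (0,6) → (φ(0),φ(6)) = (3,8) ∈ E(G2) ✓
  (0,7) → (φ(0),φ(7)) = (3,4) ∈ E(G2) ✓
  (0,8) → (φ(0),φ(8)) = (1,3) ∈ E(G2) ✓
  (1,2) → (φ(1),φ(2)) = (0,5) ∈ E(G2) ✓
  (1,3) → (φ(1),φ(3)) = (0,9) ∈ E(G2) ✓
  (1,5) → (φ(1),φ(5)) = (0,2) ∈ E(G2) ✓
  (1,9) → (φ(1),φ(9)) = (0,6) ∈ E(G2) ✓
  (2,3) → (φ(2),φ(3)) = (5,9) ∈ E(G2) ✓
  (2,5) → (φ(2),φ(5)) = (2,5) ∈ E(G2) ✓
  (2,6) → (φ(2),φ(6)) = (5,8) ∈ E(G2) ✓
  (3,5) → (φ(3),φ(5)) = (2,9) ∈ E(G2) ✓
  (3,7) → (φ(3),φ(7)) = (4,9) ∈ E(G2) ✓
  (3,8) → (φ(3),φ(8)) = (1,9) ∈ E(G2) ✓
  (3,9) → (φ(3),φ(9)) = (6,9) ∈ E(G2) ✓
  (4,5) → (φ(4),φ(5)) = (2,7) ∈ E(G2) ✓
  (4,6) → (φ(4),φ(6)) = (7,8) ∈ E(G2) ✓
  (4,7) → (φ(4),φ(7)) = (4,7) ∈ E(G2) ✓
  (4,8) → (φ(4),φ(8)) = (1,7) ∈ E(G2) ✓
  (5,6) → (φ(5),φ(6)) = (2,8) ∈ E(G2) ✓
  (5,7) → (φ(5),φ(7)) = (2,4) ∈ E(G2) ✓
  (5,8) → (φ(5),φ(8)) = (1,2) ∈ E(G2) ✓
  (6,7) → (φ(6),φ(7)) = (4,8) ∈ E(G2) ✓
  (6,8) → (φ(6),φ(8)) = (1,8) ∈ E(G2) ✓
  (6,9) → (φ(6),φ(9)) = (6,8) ∈ E(G2) ✓
All 26 edges of G1 map to edges of G2, and |E(G1)| = |E(G2)| = 26, so φ is a bijection on edges as well as vertices. Hence G1 ≅ G2.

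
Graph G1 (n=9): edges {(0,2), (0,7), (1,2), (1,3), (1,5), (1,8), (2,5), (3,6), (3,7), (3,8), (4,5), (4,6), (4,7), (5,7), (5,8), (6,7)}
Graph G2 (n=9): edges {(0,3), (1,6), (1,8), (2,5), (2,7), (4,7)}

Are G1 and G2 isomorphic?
No, not isomorphic

The graphs are NOT isomorphic.

Connected components of G1: 1 component(s) with vertex sets [[0, 1, 2, 3, 4, 5, 6, 7, 8]], sizes [9].
Connected components of G2: 3 component(s) with vertex sets [[0, 3], [1, 6, 8], [2, 4, 5, 7]], sizes [2, 3, 4].
The number of connected components (and the multiset of component sizes) is an isomorphism invariant — an isomorphism maps each component of G1 bijectively onto a component of G2. Since G1 has 1 component(s) and G2 has 3, they cannot be isomorphic.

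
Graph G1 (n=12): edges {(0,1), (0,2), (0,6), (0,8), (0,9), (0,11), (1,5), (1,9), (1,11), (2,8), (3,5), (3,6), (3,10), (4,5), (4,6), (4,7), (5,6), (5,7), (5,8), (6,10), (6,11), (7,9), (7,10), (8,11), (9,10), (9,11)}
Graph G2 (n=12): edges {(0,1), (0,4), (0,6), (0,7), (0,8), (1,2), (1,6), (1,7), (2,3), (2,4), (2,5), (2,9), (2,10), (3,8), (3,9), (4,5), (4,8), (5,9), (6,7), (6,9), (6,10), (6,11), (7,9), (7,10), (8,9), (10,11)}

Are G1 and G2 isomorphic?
Yes, isomorphic

The graphs are isomorphic.
One valid mapping φ: V(G1) → V(G2): 0→6, 1→1, 2→11, 3→3, 4→5, 5→2, 6→9, 7→4, 8→10, 9→0, 10→8, 11→7

Verify φ preserves adjacency — for each edge of G1, its image is an edge of G2:
  (0,1) → (φ(0),φ(1)) = (1,6) ∈ E(G2) ✓
  (0,2) → (φ(0),φ(2)) = (6,11) ∈ E(G2) ✓
  (0,6) → (φ(0),φ(6)) = (6,9) ∈ E(G2) ✓
  (0,8) → (φ(0),φ(8)) = (6,10) ∈ E(G2) ✓
  (0,9) → (φ(0),φ(9)) = (0,6) ∈ E(G2) ✓
  (0,11) → (φ(0),φ(11)) = (6,7) ∈ E(G2) ✓
  (1,5) → (φ(1),φ(5)) = (1,2) ∈ E(G2) ✓
  (1,9) → (φ(1),φ(9)) = (0,1) ∈ E(G2) ✓
  (1,11) → (φ(1),φ(11)) = (1,7) ∈ E(G2) ✓
  (2,8) → (φ(2),φ(8)) = (10,11) ∈ E(G2) ✓
  (3,5) → (φ(3),φ(5)) = (2,3) ∈ E(G2) ✓
  (3,6) → (φ(3),φ(6)) = (3,9) ∈ E(G2) ✓
  (3,10) → (φ(3),φ(10)) = (3,8) ∈ E(G2) ✓
  (4,5) → (φ(4),φ(5)) = (2,5) ∈ E(G2) ✓
  (4,6) → (φ(4),φ(6)) = (5,9) ∈ E(G2) ✓
  (4,7) → (φ(4),φ(7)) = (4,5) ∈ E(G2) ✓
  (5,6) → (φ(5),φ(6)) = (2,9) ∈ E(G2) ✓
  (5,7) → (φ(5),φ(7)) = (2,4) ∈ E(G2) ✓
  (5,8) → (φ(5),φ(8)) = (2,10) ∈ E(G2) ✓
  (6,10) → (φ(6),φ(10)) = (8,9) ∈ E(G2) ✓
  (6,11) → (φ(6),φ(11)) = (7,9) ∈ E(G2) ✓
  (7,9) → (φ(7),φ(9)) = (0,4) ∈ E(G2) ✓
  (7,10) → (φ(7),φ(10)) = (4,8) ∈ E(G2) ✓
  (8,11) → (φ(8),φ(11)) = (7,10) ∈ E(G2) ✓
  (9,10) → (φ(9),φ(10)) = (0,8) ∈ E(G2) ✓
  (9,11) → (φ(9),φ(11)) = (0,7) ∈ E(G2) ✓
All 26 edges of G1 map to edges of G2, and |E(G1)| = |E(G2)| = 26, so φ is a bijection on edges as well as vertices. Hence G1 ≅ G2.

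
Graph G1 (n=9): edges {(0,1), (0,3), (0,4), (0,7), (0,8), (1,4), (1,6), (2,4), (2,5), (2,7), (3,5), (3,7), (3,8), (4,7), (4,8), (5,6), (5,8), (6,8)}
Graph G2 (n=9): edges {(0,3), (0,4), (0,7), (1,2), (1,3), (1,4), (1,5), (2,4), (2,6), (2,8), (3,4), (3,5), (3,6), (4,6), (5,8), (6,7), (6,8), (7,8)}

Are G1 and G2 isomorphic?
Yes, isomorphic

The graphs are isomorphic.
One valid mapping φ: V(G1) → V(G2): 0→4, 1→0, 2→5, 3→2, 4→3, 5→8, 6→7, 7→1, 8→6

Verify φ preserves adjacency — for each edge of G1, its image is an edge of G2:
  (0,1) → (φ(0),φ(1)) = (0,4) ∈ E(G2) ✓
  (0,3) → (φ(0),φ(3)) = (2,4) ∈ E(G2) ✓
  (0,4) → (φ(0),φ(4)) = (3,4) ∈ E(G2) ✓
  (0,7) → (φ(0),φ(7)) = (1,4) ∈ E(G2) ✓
  (0,8) → (φ(0),φ(8)) = (4,6) ∈ E(G2) ✓
  (1,4) → (φ(1),φ(4)) = (0,3) ∈ E(G2) ✓
  (1,6) → (φ(1),φ(6)) = (0,7) ∈ E(G2) ✓
  (2,4) → (φ(2),φ(4)) = (3,5) ∈ E(G2) ✓
  (2,5) → (φ(2),φ(5)) = (5,8) ∈ E(G2) ✓
  (2,7) → (φ(2),φ(7)) = (1,5) ∈ E(G2) ✓
  (3,5) → (φ(3),φ(5)) = (2,8) ∈ E(G2) ✓
  (3,7) → (φ(3),φ(7)) = (1,2) ∈ E(G2) ✓
  (3,8) → (φ(3),φ(8)) = (2,6) ∈ E(G2) ✓
  (4,7) → (φ(4),φ(7)) = (1,3) ∈ E(G2) ✓
  (4,8) → (φ(4),φ(8)) = (3,6) ∈ E(G2) ✓
  (5,6) → (φ(5),φ(6)) = (7,8) ∈ E(G2) ✓
  (5,8) → (φ(5),φ(8)) = (6,8) ∈ E(G2) ✓
  (6,8) → (φ(6),φ(8)) = (6,7) ∈ E(G2) ✓
All 18 edges of G1 map to edges of G2, and |E(G1)| = |E(G2)| = 18, so φ is a bijection on edges as well as vertices. Hence G1 ≅ G2.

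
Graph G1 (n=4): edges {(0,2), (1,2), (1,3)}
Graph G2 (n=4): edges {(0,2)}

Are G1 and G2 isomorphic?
No, not isomorphic

The graphs are NOT isomorphic.

Counting edges: G1 has 3 edge(s); G2 has 1 edge(s).
Edge count is an isomorphism invariant (a bijection on vertices induces a bijection on edges), so differing edge counts rule out isomorphism.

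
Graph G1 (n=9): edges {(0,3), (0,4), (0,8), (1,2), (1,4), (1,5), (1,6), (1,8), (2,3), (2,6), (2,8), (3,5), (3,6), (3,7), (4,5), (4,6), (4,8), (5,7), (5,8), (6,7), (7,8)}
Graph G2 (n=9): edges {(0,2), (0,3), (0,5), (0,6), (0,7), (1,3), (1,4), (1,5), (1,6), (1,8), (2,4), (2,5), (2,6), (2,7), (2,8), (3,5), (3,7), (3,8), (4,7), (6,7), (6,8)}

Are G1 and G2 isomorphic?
Yes, isomorphic

The graphs are isomorphic.
One valid mapping φ: V(G1) → V(G2): 0→4, 1→0, 2→5, 3→1, 4→7, 5→6, 6→3, 7→8, 8→2

Verify φ preserves adjacency — for each edge of G1, its image is an edge of G2:
  (0,3) → (φ(0),φ(3)) = (1,4) ∈ E(G2) ✓
  (0,4) → (φ(0),φ(4)) = (4,7) ∈ E(G2) ✓
  (0,8) → (φ(0),φ(8)) = (2,4) ∈ E(G2) ✓
  (1,2) → (φ(1),φ(2)) = (0,5) ∈ E(G2) ✓
  (1,4) → (φ(1),φ(4)) = (0,7) ∈ E(G2) ✓
  (1,5) → (φ(1),φ(5)) = (0,6) ∈ E(G2) ✓
  (1,6) → (φ(1),φ(6)) = (0,3) ∈ E(G2) ✓
  (1,8) → (φ(1),φ(8)) = (0,2) ∈ E(G2) ✓
  (2,3) → (φ(2),φ(3)) = (1,5) ∈ E(G2) ✓
  (2,6) → (φ(2),φ(6)) = (3,5) ∈ E(G2) ✓
  (2,8) → (φ(2),φ(8)) = (2,5) ∈ E(G2) ✓
  (3,5) → (φ(3),φ(5)) = (1,6) ∈ E(G2) ✓
  (3,6) → (φ(3),φ(6)) = (1,3) ∈ E(G2) ✓
  (3,7) → (φ(3),φ(7)) = (1,8) ∈ E(G2) ✓
  (4,5) → (φ(4),φ(5)) = (6,7) ∈ E(G2) ✓
  (4,6) → (φ(4),φ(6)) = (3,7) ∈ E(G2) ✓
  (4,8) → (φ(4),φ(8)) = (2,7) ∈ E(G2) ✓
  (5,7) → (φ(5),φ(7)) = (6,8) ∈ E(G2) ✓
  (5,8) → (φ(5),φ(8)) = (2,6) ∈ E(G2) ✓
  (6,7) → (φ(6),φ(7)) = (3,8) ∈ E(G2) ✓
  (7,8) → (φ(7),φ(8)) = (2,8) ∈ E(G2) ✓
All 21 edges of G1 map to edges of G2, and |E(G1)| = |E(G2)| = 21, so φ is a bijection on edges as well as vertices. Hence G1 ≅ G2.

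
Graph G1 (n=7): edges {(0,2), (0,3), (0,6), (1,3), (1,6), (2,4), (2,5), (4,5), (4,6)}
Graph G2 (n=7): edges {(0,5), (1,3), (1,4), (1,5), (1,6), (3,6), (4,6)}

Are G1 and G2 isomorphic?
No, not isomorphic

The graphs are NOT isomorphic.

Counting triangles (3-cliques): G1 has 1, G2 has 2.
Triangle count is an isomorphism invariant, so differing triangle counts rule out isomorphism.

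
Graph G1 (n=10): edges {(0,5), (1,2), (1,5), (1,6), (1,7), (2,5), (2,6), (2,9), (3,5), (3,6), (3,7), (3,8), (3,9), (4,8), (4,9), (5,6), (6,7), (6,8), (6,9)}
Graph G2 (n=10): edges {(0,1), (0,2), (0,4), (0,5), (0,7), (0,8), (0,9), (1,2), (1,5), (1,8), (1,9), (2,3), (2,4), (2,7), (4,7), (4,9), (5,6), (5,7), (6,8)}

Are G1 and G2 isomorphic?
Yes, isomorphic

The graphs are isomorphic.
One valid mapping φ: V(G1) → V(G2): 0→3, 1→4, 2→7, 3→1, 4→6, 5→2, 6→0, 7→9, 8→8, 9→5

Verify φ preserves adjacency — for each edge of G1, its image is an edge of G2:
  (0,5) → (φ(0),φ(5)) = (2,3) ∈ E(G2) ✓
  (1,2) → (φ(1),φ(2)) = (4,7) ∈ E(G2) ✓
  (1,5) → (φ(1),φ(5)) = (2,4) ∈ E(G2) ✓
  (1,6) → (φ(1),φ(6)) = (0,4) ∈ E(G2) ✓
  (1,7) → (φ(1),φ(7)) = (4,9) ∈ E(G2) ✓
  (2,5) → (φ(2),φ(5)) = (2,7) ∈ E(G2) ✓
  (2,6) → (φ(2),φ(6)) = (0,7) ∈ E(G2) ✓
  (2,9) → (φ(2),φ(9)) = (5,7) ∈ E(G2) ✓
  (3,5) → (φ(3),φ(5)) = (1,2) ∈ E(G2) ✓
  (3,6) → (φ(3),φ(6)) = (0,1) ∈ E(G2) ✓
  (3,7) → (φ(3),φ(7)) = (1,9) ∈ E(G2) ✓
  (3,8) → (φ(3),φ(8)) = (1,8) ∈ E(G2) ✓
  (3,9) → (φ(3),φ(9)) = (1,5) ∈ E(G2) ✓
  (4,8) → (φ(4),φ(8)) = (6,8) ∈ E(G2) ✓
  (4,9) → (φ(4),φ(9)) = (5,6) ∈ E(G2) ✓
  (5,6) → (φ(5),φ(6)) = (0,2) ∈ E(G2) ✓
  (6,7) → (φ(6),φ(7)) = (0,9) ∈ E(G2) ✓
  (6,8) → (φ(6),φ(8)) = (0,8) ∈ E(G2) ✓
  (6,9) → (φ(6),φ(9)) = (0,5) ∈ E(G2) ✓
All 19 edges of G1 map to edges of G2, and |E(G1)| = |E(G2)| = 19, so φ is a bijection on edges as well as vertices. Hence G1 ≅ G2.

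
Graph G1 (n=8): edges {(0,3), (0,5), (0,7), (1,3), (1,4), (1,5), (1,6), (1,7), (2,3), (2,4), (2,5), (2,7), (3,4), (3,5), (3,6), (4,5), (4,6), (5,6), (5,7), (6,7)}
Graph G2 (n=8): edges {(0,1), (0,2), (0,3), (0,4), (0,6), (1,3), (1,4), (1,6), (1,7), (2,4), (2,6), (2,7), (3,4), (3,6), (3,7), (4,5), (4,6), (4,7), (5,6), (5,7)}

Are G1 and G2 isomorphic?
Yes, isomorphic

The graphs are isomorphic.
One valid mapping φ: V(G1) → V(G2): 0→5, 1→1, 2→2, 3→6, 4→0, 5→4, 6→3, 7→7

Verify φ preserves adjacency — for each edge of G1, its image is an edge of G2:
  (0,3) → (φ(0),φ(3)) = (5,6) ∈ E(G2) ✓
  (0,5) → (φ(0),φ(5)) = (4,5) ∈ E(G2) ✓
  (0,7) → (φ(0),φ(7)) = (5,7) ∈ E(G2) ✓
  (1,3) → (φ(1),φ(3)) = (1,6) ∈ E(G2) ✓
  (1,4) → (φ(1),φ(4)) = (0,1) ∈ E(G2) ✓
  (1,5) → (φ(1),φ(5)) = (1,4) ∈ E(G2) ✓
  (1,6) → (φ(1),φ(6)) = (1,3) ∈ E(G2) ✓
  (1,7) → (φ(1),φ(7)) = (1,7) ∈ E(G2) ✓
  (2,3) → (φ(2),φ(3)) = (2,6) ∈ E(G2) ✓
  (2,4) → (φ(2),φ(4)) = (0,2) ∈ E(G2) ✓
  (2,5) → (φ(2),φ(5)) = (2,4) ∈ E(G2) ✓
  (2,7) → (φ(2),φ(7)) = (2,7) ∈ E(G2) ✓
  (3,4) → (φ(3),φ(4)) = (0,6) ∈ E(G2) ✓
  (3,5) → (φ(3),φ(5)) = (4,6) ∈ E(G2) ✓
  (3,6) → (φ(3),φ(6)) = (3,6) ∈ E(G2) ✓
  (4,5) → (φ(4),φ(5)) = (0,4) ∈ E(G2) ✓
  (4,6) → (φ(4),φ(6)) = (0,3) ∈ E(G2) ✓
  (5,6) → (φ(5),φ(6)) = (3,4) ∈ E(G2) ✓
  (5,7) → (φ(5),φ(7)) = (4,7) ∈ E(G2) ✓
  (6,7) → (φ(6),φ(7)) = (3,7) ∈ E(G2) ✓
All 20 edges of G1 map to edges of G2, and |E(G1)| = |E(G2)| = 20, so φ is a bijection on edges as well as vertices. Hence G1 ≅ G2.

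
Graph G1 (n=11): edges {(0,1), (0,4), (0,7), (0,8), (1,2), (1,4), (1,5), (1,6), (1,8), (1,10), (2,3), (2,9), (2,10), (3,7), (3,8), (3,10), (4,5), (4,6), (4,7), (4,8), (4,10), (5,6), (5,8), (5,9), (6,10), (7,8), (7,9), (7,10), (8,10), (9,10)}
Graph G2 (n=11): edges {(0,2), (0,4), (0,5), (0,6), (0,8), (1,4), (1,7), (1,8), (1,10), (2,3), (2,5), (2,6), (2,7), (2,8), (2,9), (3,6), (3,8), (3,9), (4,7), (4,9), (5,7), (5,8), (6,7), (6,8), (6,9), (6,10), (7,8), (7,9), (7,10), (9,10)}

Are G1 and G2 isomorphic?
Yes, isomorphic

The graphs are isomorphic.
One valid mapping φ: V(G1) → V(G2): 0→3, 1→8, 2→1, 3→10, 4→2, 5→0, 6→5, 7→9, 8→6, 9→4, 10→7

Verify φ preserves adjacency — for each edge of G1, its image is an edge of G2:
  (0,1) → (φ(0),φ(1)) = (3,8) ∈ E(G2) ✓
  (0,4) → (φ(0),φ(4)) = (2,3) ∈ E(G2) ✓
  (0,7) → (φ(0),φ(7)) = (3,9) ∈ E(G2) ✓
  (0,8) → (φ(0),φ(8)) = (3,6) ∈ E(G2) ✓
  (1,2) → (φ(1),φ(2)) = (1,8) ∈ E(G2) ✓
  (1,4) → (φ(1),φ(4)) = (2,8) ∈ E(G2) ✓
  (1,5) → (φ(1),φ(5)) = (0,8) ∈ E(G2) ✓
  (1,6) → (φ(1),φ(6)) = (5,8) ∈ E(G2) ✓
  (1,8) → (φ(1),φ(8)) = (6,8) ∈ E(G2) ✓
  (1,10) → (φ(1),φ(10)) = (7,8) ∈ E(G2) ✓
  (2,3) → (φ(2),φ(3)) = (1,10) ∈ E(G2) ✓
  (2,9) → (φ(2),φ(9)) = (1,4) ∈ E(G2) ✓
  (2,10) → (φ(2),φ(10)) = (1,7) ∈ E(G2) ✓
  (3,7) → (φ(3),φ(7)) = (9,10) ∈ E(G2) ✓
  (3,8) → (φ(3),φ(8)) = (6,10) ∈ E(G2) ✓
  (3,10) → (φ(3),φ(10)) = (7,10) ∈ E(G2) ✓
  (4,5) → (φ(4),φ(5)) = (0,2) ∈ E(G2) ✓
  (4,6) → (φ(4),φ(6)) = (2,5) ∈ E(G2) ✓
  (4,7) → (φ(4),φ(7)) = (2,9) ∈ E(G2) ✓
  (4,8) → (φ(4),φ(8)) = (2,6) ∈ E(G2) ✓
  (4,10) → (φ(4),φ(10)) = (2,7) ∈ E(G2) ✓
  (5,6) → (φ(5),φ(6)) = (0,5) ∈ E(G2) ✓
  (5,8) → (φ(5),φ(8)) = (0,6) ∈ E(G2) ✓
  (5,9) → (φ(5),φ(9)) = (0,4) ∈ E(G2) ✓
  (6,10) → (φ(6),φ(10)) = (5,7) ∈ E(G2) ✓
  (7,8) → (φ(7),φ(8)) = (6,9) ∈ E(G2) ✓
  (7,9) → (φ(7),φ(9)) = (4,9) ∈ E(G2) ✓
  (7,10) → (φ(7),φ(10)) = (7,9) ∈ E(G2) ✓
  (8,10) → (φ(8),φ(10)) = (6,7) ∈ E(G2) ✓
  (9,10) → (φ(9),φ(10)) = (4,7) ∈ E(G2) ✓
All 30 edges of G1 map to edges of G2, and |E(G1)| = |E(G2)| = 30, so φ is a bijection on edges as well as vertices. Hence G1 ≅ G2.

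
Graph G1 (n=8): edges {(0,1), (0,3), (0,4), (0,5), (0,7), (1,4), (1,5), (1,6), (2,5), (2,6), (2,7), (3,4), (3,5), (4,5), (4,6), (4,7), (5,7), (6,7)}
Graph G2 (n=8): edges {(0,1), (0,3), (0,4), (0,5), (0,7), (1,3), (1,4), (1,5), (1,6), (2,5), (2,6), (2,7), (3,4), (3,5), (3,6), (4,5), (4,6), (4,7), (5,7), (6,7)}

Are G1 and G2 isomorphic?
No, not isomorphic

The graphs are NOT isomorphic.

Counting edges: G1 has 18 edge(s); G2 has 20 edge(s).
Edge count is an isomorphism invariant (a bijection on vertices induces a bijection on edges), so differing edge counts rule out isomorphism.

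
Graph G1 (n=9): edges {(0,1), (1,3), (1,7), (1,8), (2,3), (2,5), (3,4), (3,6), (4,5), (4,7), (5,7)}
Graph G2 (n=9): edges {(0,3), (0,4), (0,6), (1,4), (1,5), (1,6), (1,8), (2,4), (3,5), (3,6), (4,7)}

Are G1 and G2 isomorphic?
Yes, isomorphic

The graphs are isomorphic.
One valid mapping φ: V(G1) → V(G2): 0→7, 1→4, 2→5, 3→1, 4→6, 5→3, 6→8, 7→0, 8→2

Verify φ preserves adjacency — for each edge of G1, its image is an edge of G2:
  (0,1) → (φ(0),φ(1)) = (4,7) ∈ E(G2) ✓
  (1,3) → (φ(1),φ(3)) = (1,4) ∈ E(G2) ✓
  (1,7) → (φ(1),φ(7)) = (0,4) ∈ E(G2) ✓
  (1,8) → (φ(1),φ(8)) = (2,4) ∈ E(G2) ✓
  (2,3) → (φ(2),φ(3)) = (1,5) ∈ E(G2) ✓
  (2,5) → (φ(2),φ(5)) = (3,5) ∈ E(G2) ✓
  (3,4) → (φ(3),φ(4)) = (1,6) ∈ E(G2) ✓
  (3,6) → (φ(3),φ(6)) = (1,8) ∈ E(G2) ✓
  (4,5) → (φ(4),φ(5)) = (3,6) ∈ E(G2) ✓
  (4,7) → (φ(4),φ(7)) = (0,6) ∈ E(G2) ✓
  (5,7) → (φ(5),φ(7)) = (0,3) ∈ E(G2) ✓
All 11 edges of G1 map to edges of G2, and |E(G1)| = |E(G2)| = 11, so φ is a bijection on edges as well as vertices. Hence G1 ≅ G2.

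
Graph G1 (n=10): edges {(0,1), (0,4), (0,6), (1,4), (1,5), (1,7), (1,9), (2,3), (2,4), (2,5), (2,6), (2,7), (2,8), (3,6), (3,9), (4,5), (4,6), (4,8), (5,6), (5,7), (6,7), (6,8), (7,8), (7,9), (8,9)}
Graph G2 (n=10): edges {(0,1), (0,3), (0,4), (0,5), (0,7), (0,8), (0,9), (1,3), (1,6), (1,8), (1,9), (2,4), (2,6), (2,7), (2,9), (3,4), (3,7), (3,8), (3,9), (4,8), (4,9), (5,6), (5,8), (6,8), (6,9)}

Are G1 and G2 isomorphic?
Yes, isomorphic

The graphs are isomorphic.
One valid mapping φ: V(G1) → V(G2): 0→5, 1→6, 2→3, 3→7, 4→8, 5→1, 6→0, 7→9, 8→4, 9→2

Verify φ preserves adjacency — for each edge of G1, its image is an edge of G2:
  (0,1) → (φ(0),φ(1)) = (5,6) ∈ E(G2) ✓
  (0,4) → (φ(0),φ(4)) = (5,8) ∈ E(G2) ✓
  (0,6) → (φ(0),φ(6)) = (0,5) ∈ E(G2) ✓
  (1,4) → (φ(1),φ(4)) = (6,8) ∈ E(G2) ✓
  (1,5) → (φ(1),φ(5)) = (1,6) ∈ E(G2) ✓
  (1,7) → (φ(1),φ(7)) = (6,9) ∈ E(G2) ✓
  (1,9) → (φ(1),φ(9)) = (2,6) ∈ E(G2) ✓
  (2,3) → (φ(2),φ(3)) = (3,7) ∈ E(G2) ✓
  (2,4) → (φ(2),φ(4)) = (3,8) ∈ E(G2) ✓
  (2,5) → (φ(2),φ(5)) = (1,3) ∈ E(G2) ✓
  (2,6) → (φ(2),φ(6)) = (0,3) ∈ E(G2) ✓
  (2,7) → (φ(2),φ(7)) = (3,9) ∈ E(G2) ✓
  (2,8) → (φ(2),φ(8)) = (3,4) ∈ E(G2) ✓
  (3,6) → (φ(3),φ(6)) = (0,7) ∈ E(G2) ✓
  (3,9) → (φ(3),φ(9)) = (2,7) ∈ E(G2) ✓
  (4,5) → (φ(4),φ(5)) = (1,8) ∈ E(G2) ✓
  (4,6) → (φ(4),φ(6)) = (0,8) ∈ E(G2) ✓
  (4,8) → (φ(4),φ(8)) = (4,8) ∈ E(G2) ✓
  (5,6) → (φ(5),φ(6)) = (0,1) ∈ E(G2) ✓
  (5,7) → (φ(5),φ(7)) = (1,9) ∈ E(G2) ✓
  (6,7) → (φ(6),φ(7)) = (0,9) ∈ E(G2) ✓
  (6,8) → (φ(6),φ(8)) = (0,4) ∈ E(G2) ✓
  (7,8) → (φ(7),φ(8)) = (4,9) ∈ E(G2) ✓
  (7,9) → (φ(7),φ(9)) = (2,9) ∈ E(G2) ✓
  (8,9) → (φ(8),φ(9)) = (2,4) ∈ E(G2) ✓
All 25 edges of G1 map to edges of G2, and |E(G1)| = |E(G2)| = 25, so φ is a bijection on edges as well as vertices. Hence G1 ≅ G2.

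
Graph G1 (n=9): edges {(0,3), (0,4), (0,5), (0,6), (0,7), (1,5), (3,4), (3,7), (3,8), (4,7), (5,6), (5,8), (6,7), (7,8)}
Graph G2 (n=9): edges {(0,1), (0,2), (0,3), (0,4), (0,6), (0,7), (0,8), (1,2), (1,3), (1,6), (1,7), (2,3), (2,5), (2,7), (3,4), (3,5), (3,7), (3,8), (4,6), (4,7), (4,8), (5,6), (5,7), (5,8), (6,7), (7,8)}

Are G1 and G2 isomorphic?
No, not isomorphic

The graphs are NOT isomorphic.

Degrees in G1: deg(0)=5, deg(1)=1, deg(2)=0, deg(3)=4, deg(4)=3, deg(5)=4, deg(6)=3, deg(7)=5, deg(8)=3.
Sorted degree sequence of G1: [5, 5, 4, 4, 3, 3, 3, 1, 0].
Degrees in G2: deg(0)=7, deg(1)=5, deg(2)=5, deg(3)=7, deg(4)=5, deg(5)=5, deg(6)=5, deg(7)=8, deg(8)=5.
Sorted degree sequence of G2: [8, 7, 7, 5, 5, 5, 5, 5, 5].
The (sorted) degree sequence is an isomorphism invariant, so since G1 and G2 have different degree sequences they cannot be isomorphic.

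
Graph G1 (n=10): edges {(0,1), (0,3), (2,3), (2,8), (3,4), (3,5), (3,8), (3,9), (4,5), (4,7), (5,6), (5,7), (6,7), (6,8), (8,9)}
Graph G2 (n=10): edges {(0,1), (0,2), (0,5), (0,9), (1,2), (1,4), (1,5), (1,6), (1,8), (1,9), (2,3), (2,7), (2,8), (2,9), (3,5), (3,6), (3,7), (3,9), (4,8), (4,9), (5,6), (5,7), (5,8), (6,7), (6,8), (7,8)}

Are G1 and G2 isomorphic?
No, not isomorphic

The graphs are NOT isomorphic.

Degrees in G1: deg(0)=2, deg(1)=1, deg(2)=2, deg(3)=6, deg(4)=3, deg(5)=4, deg(6)=3, deg(7)=3, deg(8)=4, deg(9)=2.
Sorted degree sequence of G1: [6, 4, 4, 3, 3, 3, 2, 2, 2, 1].
Degrees in G2: deg(0)=4, deg(1)=7, deg(2)=6, deg(3)=5, deg(4)=3, deg(5)=6, deg(6)=5, deg(7)=5, deg(8)=6, deg(9)=5.
Sorted degree sequence of G2: [7, 6, 6, 6, 5, 5, 5, 5, 4, 3].
The (sorted) degree sequence is an isomorphism invariant, so since G1 and G2 have different degree sequences they cannot be isomorphic.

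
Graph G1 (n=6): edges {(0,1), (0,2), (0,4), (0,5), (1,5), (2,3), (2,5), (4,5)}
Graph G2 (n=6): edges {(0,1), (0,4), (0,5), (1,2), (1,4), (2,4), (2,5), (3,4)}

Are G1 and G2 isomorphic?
No, not isomorphic

The graphs are NOT isomorphic.

Degrees in G1: deg(0)=4, deg(1)=2, deg(2)=3, deg(3)=1, deg(4)=2, deg(5)=4.
Sorted degree sequence of G1: [4, 4, 3, 2, 2, 1].
Degrees in G2: deg(0)=3, deg(1)=3, deg(2)=3, deg(3)=1, deg(4)=4, deg(5)=2.
Sorted degree sequence of G2: [4, 3, 3, 3, 2, 1].
The (sorted) degree sequence is an isomorphism invariant, so since G1 and G2 have different degree sequences they cannot be isomorphic.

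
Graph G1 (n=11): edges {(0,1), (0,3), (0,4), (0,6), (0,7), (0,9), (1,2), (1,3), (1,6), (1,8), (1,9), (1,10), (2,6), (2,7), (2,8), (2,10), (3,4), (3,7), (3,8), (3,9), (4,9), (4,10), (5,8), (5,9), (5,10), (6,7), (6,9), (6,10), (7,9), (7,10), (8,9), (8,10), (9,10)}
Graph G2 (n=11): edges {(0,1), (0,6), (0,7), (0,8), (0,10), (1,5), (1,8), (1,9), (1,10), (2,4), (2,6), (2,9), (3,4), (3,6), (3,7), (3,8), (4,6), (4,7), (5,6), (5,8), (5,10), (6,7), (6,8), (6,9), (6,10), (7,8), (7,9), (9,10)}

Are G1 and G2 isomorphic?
No, not isomorphic

The graphs are NOT isomorphic.

Counting triangles (3-cliques): G1 has 36, G2 has 22.
Triangle count is an isomorphism invariant, so differing triangle counts rule out isomorphism.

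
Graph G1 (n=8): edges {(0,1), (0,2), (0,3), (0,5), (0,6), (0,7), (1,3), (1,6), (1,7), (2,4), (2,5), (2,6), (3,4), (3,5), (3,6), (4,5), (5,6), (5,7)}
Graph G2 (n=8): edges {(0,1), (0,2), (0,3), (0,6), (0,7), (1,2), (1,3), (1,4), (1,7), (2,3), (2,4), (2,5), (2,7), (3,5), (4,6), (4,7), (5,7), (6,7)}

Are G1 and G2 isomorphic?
Yes, isomorphic

The graphs are isomorphic.
One valid mapping φ: V(G1) → V(G2): 0→2, 1→3, 2→4, 3→0, 4→6, 5→7, 6→1, 7→5

Verify φ preserves adjacency — for each edge of G1, its image is an edge of G2:
  (0,1) → (φ(0),φ(1)) = (2,3) ∈ E(G2) ✓
  (0,2) → (φ(0),φ(2)) = (2,4) ∈ E(G2) ✓
  (0,3) → (φ(0),φ(3)) = (0,2) ∈ E(G2) ✓
  (0,5) → (φ(0),φ(5)) = (2,7) ∈ E(G2) ✓
  (0,6) → (φ(0),φ(6)) = (1,2) ∈ E(G2) ✓
  (0,7) → (φ(0),φ(7)) = (2,5) ∈ E(G2) ✓
  (1,3) → (φ(1),φ(3)) = (0,3) ∈ E(G2) ✓
  (1,6) → (φ(1),φ(6)) = (1,3) ∈ E(G2) ✓
  (1,7) → (φ(1),φ(7)) = (3,5) ∈ E(G2) ✓
  (2,4) → (φ(2),φ(4)) = (4,6) ∈ E(G2) ✓
  (2,5) → (φ(2),φ(5)) = (4,7) ∈ E(G2) ✓
  (2,6) → (φ(2),φ(6)) = (1,4) ∈ E(G2) ✓
  (3,4) → (φ(3),φ(4)) = (0,6) ∈ E(G2) ✓
  (3,5) → (φ(3),φ(5)) = (0,7) ∈ E(G2) ✓
  (3,6) → (φ(3),φ(6)) = (0,1) ∈ E(G2) ✓
  (4,5) → (φ(4),φ(5)) = (6,7) ∈ E(G2) ✓
  (5,6) → (φ(5),φ(6)) = (1,7) ∈ E(G2) ✓
  (5,7) → (φ(5),φ(7)) = (5,7) ∈ E(G2) ✓
All 18 edges of G1 map to edges of G2, and |E(G1)| = |E(G2)| = 18, so φ is a bijection on edges as well as vertices. Hence G1 ≅ G2.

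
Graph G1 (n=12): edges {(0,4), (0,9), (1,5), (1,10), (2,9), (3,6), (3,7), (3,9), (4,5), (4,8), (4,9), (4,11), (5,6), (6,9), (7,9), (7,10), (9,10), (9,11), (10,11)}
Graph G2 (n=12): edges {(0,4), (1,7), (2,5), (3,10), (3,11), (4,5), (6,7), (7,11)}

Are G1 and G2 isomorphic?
No, not isomorphic

The graphs are NOT isomorphic.

Connected components of G1: 1 component(s) with vertex sets [[0, 1, 2, 3, 4, 5, 6, 7, 8, 9, 10, 11]], sizes [12].
Connected components of G2: 4 component(s) with vertex sets [[8], [9], [0, 2, 4, 5], [1, 3, 6, 7, 10, 11]], sizes [1, 1, 4, 6].
The number of connected components (and the multiset of component sizes) is an isomorphism invariant — an isomorphism maps each component of G1 bijectively onto a component of G2. Since G1 has 1 component(s) and G2 has 4, they cannot be isomorphic.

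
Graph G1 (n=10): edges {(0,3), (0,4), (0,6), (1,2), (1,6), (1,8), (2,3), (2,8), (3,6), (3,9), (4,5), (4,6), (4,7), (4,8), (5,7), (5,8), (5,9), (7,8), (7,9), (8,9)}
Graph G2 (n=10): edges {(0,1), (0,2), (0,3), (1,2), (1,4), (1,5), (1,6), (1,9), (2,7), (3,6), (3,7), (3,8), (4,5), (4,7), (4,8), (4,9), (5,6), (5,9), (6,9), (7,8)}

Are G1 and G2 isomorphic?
Yes, isomorphic

The graphs are isomorphic.
One valid mapping φ: V(G1) → V(G2): 0→8, 1→2, 2→0, 3→3, 4→4, 5→5, 6→7, 7→9, 8→1, 9→6

Verify φ preserves adjacency — for each edge of G1, its image is an edge of G2:
  (0,3) → (φ(0),φ(3)) = (3,8) ∈ E(G2) ✓
  (0,4) → (φ(0),φ(4)) = (4,8) ∈ E(G2) ✓
  (0,6) → (φ(0),φ(6)) = (7,8) ∈ E(G2) ✓
  (1,2) → (φ(1),φ(2)) = (0,2) ∈ E(G2) ✓
  (1,6) → (φ(1),φ(6)) = (2,7) ∈ E(G2) ✓
  (1,8) → (φ(1),φ(8)) = (1,2) ∈ E(G2) ✓
  (2,3) → (φ(2),φ(3)) = (0,3) ∈ E(G2) ✓
  (2,8) → (φ(2),φ(8)) = (0,1) ∈ E(G2) ✓
  (3,6) → (φ(3),φ(6)) = (3,7) ∈ E(G2) ✓
  (3,9) → (φ(3),φ(9)) = (3,6) ∈ E(G2) ✓
  (4,5) → (φ(4),φ(5)) = (4,5) ∈ E(G2) ✓
  (4,6) → (φ(4),φ(6)) = (4,7) ∈ E(G2) ✓
  (4,7) → (φ(4),φ(7)) = (4,9) ∈ E(G2) ✓
  (4,8) → (φ(4),φ(8)) = (1,4) ∈ E(G2) ✓
  (5,7) → (φ(5),φ(7)) = (5,9) ∈ E(G2) ✓
  (5,8) → (φ(5),φ(8)) = (1,5) ∈ E(G2) ✓
  (5,9) → (φ(5),φ(9)) = (5,6) ∈ E(G2) ✓
  (7,8) → (φ(7),φ(8)) = (1,9) ∈ E(G2) ✓
  (7,9) → (φ(7),φ(9)) = (6,9) ∈ E(G2) ✓
  (8,9) → (φ(8),φ(9)) = (1,6) ∈ E(G2) ✓
All 20 edges of G1 map to edges of G2, and |E(G1)| = |E(G2)| = 20, so φ is a bijection on edges as well as vertices. Hence G1 ≅ G2.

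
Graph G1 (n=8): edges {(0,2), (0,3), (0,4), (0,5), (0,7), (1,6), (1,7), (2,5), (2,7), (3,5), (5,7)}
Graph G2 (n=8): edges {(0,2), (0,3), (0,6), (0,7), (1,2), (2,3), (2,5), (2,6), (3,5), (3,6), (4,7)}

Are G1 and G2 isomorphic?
Yes, isomorphic

The graphs are isomorphic.
One valid mapping φ: V(G1) → V(G2): 0→2, 1→7, 2→6, 3→5, 4→1, 5→3, 6→4, 7→0

Verify φ preserves adjacency — for each edge of G1, its image is an edge of G2:
  (0,2) → (φ(0),φ(2)) = (2,6) ∈ E(G2) ✓
  (0,3) → (φ(0),φ(3)) = (2,5) ∈ E(G2) ✓
  (0,4) → (φ(0),φ(4)) = (1,2) ∈ E(G2) ✓
  (0,5) → (φ(0),φ(5)) = (2,3) ∈ E(G2) ✓
  (0,7) → (φ(0),φ(7)) = (0,2) ∈ E(G2) ✓
  (1,6) → (φ(1),φ(6)) = (4,7) ∈ E(G2) ✓
  (1,7) → (φ(1),φ(7)) = (0,7) ∈ E(G2) ✓
  (2,5) → (φ(2),φ(5)) = (3,6) ∈ E(G2) ✓
  (2,7) → (φ(2),φ(7)) = (0,6) ∈ E(G2) ✓
  (3,5) → (φ(3),φ(5)) = (3,5) ∈ E(G2) ✓
  (5,7) → (φ(5),φ(7)) = (0,3) ∈ E(G2) ✓
All 11 edges of G1 map to edges of G2, and |E(G1)| = |E(G2)| = 11, so φ is a bijection on edges as well as vertices. Hence G1 ≅ G2.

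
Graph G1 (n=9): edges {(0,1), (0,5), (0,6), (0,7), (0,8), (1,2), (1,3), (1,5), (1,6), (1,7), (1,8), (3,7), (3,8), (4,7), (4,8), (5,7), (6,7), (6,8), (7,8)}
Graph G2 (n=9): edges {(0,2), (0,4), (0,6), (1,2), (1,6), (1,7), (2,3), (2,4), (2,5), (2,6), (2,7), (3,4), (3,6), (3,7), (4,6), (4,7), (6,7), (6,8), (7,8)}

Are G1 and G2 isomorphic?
Yes, isomorphic

The graphs are isomorphic.
One valid mapping φ: V(G1) → V(G2): 0→4, 1→2, 2→5, 3→1, 4→8, 5→0, 6→3, 7→6, 8→7

Verify φ preserves adjacency — for each edge of G1, its image is an edge of G2:
  (0,1) → (φ(0),φ(1)) = (2,4) ∈ E(G2) ✓
  (0,5) → (φ(0),φ(5)) = (0,4) ∈ E(G2) ✓
  (0,6) → (φ(0),φ(6)) = (3,4) ∈ E(G2) ✓
  (0,7) → (φ(0),φ(7)) = (4,6) ∈ E(G2) ✓
  (0,8) → (φ(0),φ(8)) = (4,7) ∈ E(G2) ✓
  (1,2) → (φ(1),φ(2)) = (2,5) ∈ E(G2) ✓
  (1,3) → (φ(1),φ(3)) = (1,2) ∈ E(G2) ✓
  (1,5) → (φ(1),φ(5)) = (0,2) ∈ E(G2) ✓
  (1,6) → (φ(1),φ(6)) = (2,3) ∈ E(G2) ✓
  (1,7) → (φ(1),φ(7)) = (2,6) ∈ E(G2) ✓
  (1,8) → (φ(1),φ(8)) = (2,7) ∈ E(G2) ✓
  (3,7) → (φ(3),φ(7)) = (1,6) ∈ E(G2) ✓
  (3,8) → (φ(3),φ(8)) = (1,7) ∈ E(G2) ✓
  (4,7) → (φ(4),φ(7)) = (6,8) ∈ E(G2) ✓
  (4,8) → (φ(4),φ(8)) = (7,8) ∈ E(G2) ✓
  (5,7) → (φ(5),φ(7)) = (0,6) ∈ E(G2) ✓
  (6,7) → (φ(6),φ(7)) = (3,6) ∈ E(G2) ✓
  (6,8) → (φ(6),φ(8)) = (3,7) ∈ E(G2) ✓
  (7,8) → (φ(7),φ(8)) = (6,7) ∈ E(G2) ✓
All 19 edges of G1 map to edges of G2, and |E(G1)| = |E(G2)| = 19, so φ is a bijection on edges as well as vertices. Hence G1 ≅ G2.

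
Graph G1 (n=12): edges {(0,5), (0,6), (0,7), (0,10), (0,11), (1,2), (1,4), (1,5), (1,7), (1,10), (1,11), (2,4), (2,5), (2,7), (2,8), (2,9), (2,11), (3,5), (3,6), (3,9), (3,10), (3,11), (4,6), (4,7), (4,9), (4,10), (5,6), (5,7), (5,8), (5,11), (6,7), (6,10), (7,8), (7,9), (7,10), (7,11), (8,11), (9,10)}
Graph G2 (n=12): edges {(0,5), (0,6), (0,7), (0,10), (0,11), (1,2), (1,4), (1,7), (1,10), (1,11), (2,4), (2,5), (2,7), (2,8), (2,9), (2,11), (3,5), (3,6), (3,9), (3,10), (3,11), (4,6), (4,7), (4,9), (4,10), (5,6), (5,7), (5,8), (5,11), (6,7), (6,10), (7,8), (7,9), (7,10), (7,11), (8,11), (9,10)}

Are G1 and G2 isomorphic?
No, not isomorphic

The graphs are NOT isomorphic.

Counting edges: G1 has 38 edge(s); G2 has 37 edge(s).
Edge count is an isomorphism invariant (a bijection on vertices induces a bijection on edges), so differing edge counts rule out isomorphism.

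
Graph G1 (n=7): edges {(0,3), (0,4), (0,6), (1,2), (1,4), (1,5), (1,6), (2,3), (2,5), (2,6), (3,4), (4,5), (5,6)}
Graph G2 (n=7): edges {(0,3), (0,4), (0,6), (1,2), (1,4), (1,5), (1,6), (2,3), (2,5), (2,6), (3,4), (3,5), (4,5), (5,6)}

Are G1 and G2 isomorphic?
No, not isomorphic

The graphs are NOT isomorphic.

Counting edges: G1 has 13 edge(s); G2 has 14 edge(s).
Edge count is an isomorphism invariant (a bijection on vertices induces a bijection on edges), so differing edge counts rule out isomorphism.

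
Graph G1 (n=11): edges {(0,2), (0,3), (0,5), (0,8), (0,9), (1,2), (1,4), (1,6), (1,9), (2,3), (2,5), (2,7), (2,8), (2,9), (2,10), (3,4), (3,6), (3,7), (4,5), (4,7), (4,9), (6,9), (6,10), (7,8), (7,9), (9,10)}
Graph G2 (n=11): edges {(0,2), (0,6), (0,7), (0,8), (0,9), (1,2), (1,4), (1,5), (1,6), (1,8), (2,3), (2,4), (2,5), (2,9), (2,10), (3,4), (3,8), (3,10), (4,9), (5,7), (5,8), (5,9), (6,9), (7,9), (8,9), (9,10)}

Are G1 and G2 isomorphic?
Yes, isomorphic

The graphs are isomorphic.
One valid mapping φ: V(G1) → V(G2): 0→0, 1→4, 2→9, 3→8, 4→1, 5→6, 6→3, 7→5, 8→7, 9→2, 10→10

Verify φ preserves adjacency — for each edge of G1, its image is an edge of G2:
  (0,2) → (φ(0),φ(2)) = (0,9) ∈ E(G2) ✓
  (0,3) → (φ(0),φ(3)) = (0,8) ∈ E(G2) ✓
  (0,5) → (φ(0),φ(5)) = (0,6) ∈ E(G2) ✓
  (0,8) → (φ(0),φ(8)) = (0,7) ∈ E(G2) ✓
  (0,9) → (φ(0),φ(9)) = (0,2) ∈ E(G2) ✓
  (1,2) → (φ(1),φ(2)) = (4,9) ∈ E(G2) ✓
  (1,4) → (φ(1),φ(4)) = (1,4) ∈ E(G2) ✓
  (1,6) → (φ(1),φ(6)) = (3,4) ∈ E(G2) ✓
  (1,9) → (φ(1),φ(9)) = (2,4) ∈ E(G2) ✓
  (2,3) → (φ(2),φ(3)) = (8,9) ∈ E(G2) ✓
  (2,5) → (φ(2),φ(5)) = (6,9) ∈ E(G2) ✓
  (2,7) → (φ(2),φ(7)) = (5,9) ∈ E(G2) ✓
  (2,8) → (φ(2),φ(8)) = (7,9) ∈ E(G2) ✓
  (2,9) → (φ(2),φ(9)) = (2,9) ∈ E(G2) ✓
  (2,10) → (φ(2),φ(10)) = (9,10) ∈ E(G2) ✓
  (3,4) → (φ(3),φ(4)) = (1,8) ∈ E(G2) ✓
  (3,6) → (φ(3),φ(6)) = (3,8) ∈ E(G2) ✓
  (3,7) → (φ(3),φ(7)) = (5,8) ∈ E(G2) ✓
  (4,5) → (φ(4),φ(5)) = (1,6) ∈ E(G2) ✓
  (4,7) → (φ(4),φ(7)) = (1,5) ∈ E(G2) ✓
  (4,9) → (φ(4),φ(9)) = (1,2) ∈ E(G2) ✓
  (6,9) → (φ(6),φ(9)) = (2,3) ∈ E(G2) ✓
  (6,10) → (φ(6),φ(10)) = (3,10) ∈ E(G2) ✓
  (7,8) → (φ(7),φ(8)) = (5,7) ∈ E(G2) ✓
  (7,9) → (φ(7),φ(9)) = (2,5) ∈ E(G2) ✓
  (9,10) → (φ(9),φ(10)) = (2,10) ∈ E(G2) ✓
All 26 edges of G1 map to edges of G2, and |E(G1)| = |E(G2)| = 26, so φ is a bijection on edges as well as vertices. Hence G1 ≅ G2.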